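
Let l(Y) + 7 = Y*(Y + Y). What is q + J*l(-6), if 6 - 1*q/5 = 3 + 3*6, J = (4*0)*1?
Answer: -75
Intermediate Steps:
l(Y) = -7 + 2*Y² (l(Y) = -7 + Y*(Y + Y) = -7 + Y*(2*Y) = -7 + 2*Y²)
J = 0 (J = 0*1 = 0)
q = -75 (q = 30 - 5*(3 + 3*6) = 30 - 5*(3 + 18) = 30 - 5*21 = 30 - 105 = -75)
q + J*l(-6) = -75 + 0*(-7 + 2*(-6)²) = -75 + 0*(-7 + 2*36) = -75 + 0*(-7 + 72) = -75 + 0*65 = -75 + 0 = -75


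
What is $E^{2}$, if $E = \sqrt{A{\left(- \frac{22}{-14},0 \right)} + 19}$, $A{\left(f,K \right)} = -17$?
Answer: $2$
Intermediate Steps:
$E = \sqrt{2}$ ($E = \sqrt{-17 + 19} = \sqrt{2} \approx 1.4142$)
$E^{2} = \left(\sqrt{2}\right)^{2} = 2$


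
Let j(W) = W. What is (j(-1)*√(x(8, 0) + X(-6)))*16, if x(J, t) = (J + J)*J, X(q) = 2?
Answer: -16*√130 ≈ -182.43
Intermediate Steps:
x(J, t) = 2*J² (x(J, t) = (2*J)*J = 2*J²)
(j(-1)*√(x(8, 0) + X(-6)))*16 = -√(2*8² + 2)*16 = -√(2*64 + 2)*16 = -√(128 + 2)*16 = -√130*16 = -16*√130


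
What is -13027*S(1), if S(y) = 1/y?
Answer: -13027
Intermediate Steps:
-13027*S(1) = -13027/1 = -13027*1 = -13027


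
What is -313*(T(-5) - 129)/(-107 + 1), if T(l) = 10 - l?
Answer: -17841/53 ≈ -336.62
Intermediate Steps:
-313*(T(-5) - 129)/(-107 + 1) = -313*((10 - 1*(-5)) - 129)/(-107 + 1) = -313*((10 + 5) - 129)/(-106) = -313*(15 - 129)*(-1)/106 = -(-35682)*(-1)/106 = -313*57/53 = -17841/53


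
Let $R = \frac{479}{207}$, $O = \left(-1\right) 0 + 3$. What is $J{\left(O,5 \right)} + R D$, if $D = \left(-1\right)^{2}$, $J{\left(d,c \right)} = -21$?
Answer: $- \frac{3868}{207} \approx -18.686$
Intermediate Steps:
$O = 3$ ($O = 0 + 3 = 3$)
$D = 1$
$R = \frac{479}{207}$ ($R = 479 \cdot \frac{1}{207} = \frac{479}{207} \approx 2.314$)
$J{\left(O,5 \right)} + R D = -21 + \frac{479}{207} \cdot 1 = -21 + \frac{479}{207} = - \frac{3868}{207}$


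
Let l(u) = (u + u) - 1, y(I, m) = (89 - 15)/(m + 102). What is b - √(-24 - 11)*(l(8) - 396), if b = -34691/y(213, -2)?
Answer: -1734550/37 + 381*I*√35 ≈ -46880.0 + 2254.0*I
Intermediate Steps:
y(I, m) = 74/(102 + m)
l(u) = -1 + 2*u (l(u) = 2*u - 1 = -1 + 2*u)
b = -1734550/37 (b = -34691/(74/(102 - 2)) = -34691/(74/100) = -34691/(74*(1/100)) = -34691/37/50 = -34691*50/37 = -1734550/37 ≈ -46880.)
b - √(-24 - 11)*(l(8) - 396) = -1734550/37 - √(-24 - 11)*((-1 + 2*8) - 396) = -1734550/37 - √(-35)*((-1 + 16) - 396) = -1734550/37 - I*√35*(15 - 396) = -1734550/37 - I*√35*(-381) = -1734550/37 - (-381)*I*√35 = -1734550/37 + 381*I*√35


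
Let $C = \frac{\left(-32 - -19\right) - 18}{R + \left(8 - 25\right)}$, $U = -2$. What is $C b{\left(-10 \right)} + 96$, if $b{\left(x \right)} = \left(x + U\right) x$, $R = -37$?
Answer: $\frac{1484}{9} \approx 164.89$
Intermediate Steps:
$b{\left(x \right)} = x \left(-2 + x\right)$ ($b{\left(x \right)} = \left(x - 2\right) x = \left(-2 + x\right) x = x \left(-2 + x\right)$)
$C = \frac{31}{54}$ ($C = \frac{\left(-32 - -19\right) - 18}{-37 + \left(8 - 25\right)} = \frac{\left(-32 + 19\right) - 18}{-37 - 17} = \frac{-13 - 18}{-54} = \left(-31\right) \left(- \frac{1}{54}\right) = \frac{31}{54} \approx 0.57407$)
$C b{\left(-10 \right)} + 96 = \frac{31 \left(- 10 \left(-2 - 10\right)\right)}{54} + 96 = \frac{31 \left(\left(-10\right) \left(-12\right)\right)}{54} + 96 = \frac{31}{54} \cdot 120 + 96 = \frac{620}{9} + 96 = \frac{1484}{9}$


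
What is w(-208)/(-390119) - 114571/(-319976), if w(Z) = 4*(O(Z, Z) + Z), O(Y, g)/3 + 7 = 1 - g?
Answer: 44186922157/124828717144 ≈ 0.35398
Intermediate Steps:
O(Y, g) = -18 - 3*g (O(Y, g) = -21 + 3*(1 - g) = -21 + (3 - 3*g) = -18 - 3*g)
w(Z) = -72 - 8*Z (w(Z) = 4*((-18 - 3*Z) + Z) = 4*(-18 - 2*Z) = -72 - 8*Z)
w(-208)/(-390119) - 114571/(-319976) = (-72 - 8*(-208))/(-390119) - 114571/(-319976) = (-72 + 1664)*(-1/390119) - 114571*(-1/319976) = 1592*(-1/390119) + 114571/319976 = -1592/390119 + 114571/319976 = 44186922157/124828717144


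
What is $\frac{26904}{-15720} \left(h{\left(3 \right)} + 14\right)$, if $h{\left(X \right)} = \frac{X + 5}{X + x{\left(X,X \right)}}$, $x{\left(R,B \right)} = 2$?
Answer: $- \frac{87438}{3275} \approx -26.699$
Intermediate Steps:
$h{\left(X \right)} = \frac{5 + X}{2 + X}$ ($h{\left(X \right)} = \frac{X + 5}{X + 2} = \frac{5 + X}{2 + X}$)
$\frac{26904}{-15720} \left(h{\left(3 \right)} + 14\right) = \frac{26904}{-15720} \left(\frac{5 + 3}{2 + 3} + 14\right) = 26904 \left(- \frac{1}{15720}\right) \left(\frac{1}{5} \cdot 8 + 14\right) = - \frac{1121 \left(\frac{1}{5} \cdot 8 + 14\right)}{655} = - \frac{1121 \left(\frac{8}{5} + 14\right)}{655} = \left(- \frac{1121}{655}\right) \frac{78}{5} = - \frac{87438}{3275}$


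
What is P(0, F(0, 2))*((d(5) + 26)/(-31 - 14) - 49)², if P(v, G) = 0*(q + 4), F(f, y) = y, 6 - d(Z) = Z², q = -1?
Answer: 0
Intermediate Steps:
d(Z) = 6 - Z²
P(v, G) = 0 (P(v, G) = 0*(-1 + 4) = 0*3 = 0)
P(0, F(0, 2))*((d(5) + 26)/(-31 - 14) - 49)² = 0*(((6 - 1*5²) + 26)/(-31 - 14) - 49)² = 0*(((6 - 1*25) + 26)/(-45) - 49)² = 0*(((6 - 25) + 26)*(-1/45) - 49)² = 0*((-19 + 26)*(-1/45) - 49)² = 0*(7*(-1/45) - 49)² = 0*(-7/45 - 49)² = 0*(-2212/45)² = 0*(4892944/2025) = 0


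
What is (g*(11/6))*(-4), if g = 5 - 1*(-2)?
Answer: -154/3 ≈ -51.333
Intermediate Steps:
g = 7 (g = 5 + 2 = 7)
(g*(11/6))*(-4) = (7*(11/6))*(-4) = (77/6)*(-4) = -154/3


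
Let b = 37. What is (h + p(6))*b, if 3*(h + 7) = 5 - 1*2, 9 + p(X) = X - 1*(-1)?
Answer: -296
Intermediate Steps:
p(X) = -8 + X (p(X) = -9 + (X - 1*(-1)) = -9 + (X + 1) = -9 + (1 + X) = -8 + X)
h = -6 (h = -7 + (5 - 1*2)/3 = -7 + (5 - 2)/3 = -7 + (⅓)*3 = -7 + 1 = -6)
(h + p(6))*b = (-6 + (-8 + 6))*37 = (-6 - 2)*37 = -8*37 = -296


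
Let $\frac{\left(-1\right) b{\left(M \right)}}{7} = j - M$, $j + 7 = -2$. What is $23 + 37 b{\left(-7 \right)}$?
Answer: $541$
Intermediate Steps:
$j = -9$ ($j = -7 - 2 = -9$)
$b{\left(M \right)} = 63 + 7 M$ ($b{\left(M \right)} = - 7 \left(-9 - M\right) = 63 + 7 M$)
$23 + 37 b{\left(-7 \right)} = 23 + 37 \left(63 + 7 \left(-7\right)\right) = 23 + 37 \left(63 - 49\right) = 23 + 37 \cdot 14 = 23 + 518 = 541$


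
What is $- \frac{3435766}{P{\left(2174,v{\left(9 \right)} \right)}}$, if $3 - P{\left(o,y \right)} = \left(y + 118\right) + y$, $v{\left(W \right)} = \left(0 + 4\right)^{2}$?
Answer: $\frac{3435766}{147} \approx 23373.0$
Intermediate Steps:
$v{\left(W \right)} = 16$ ($v{\left(W \right)} = 4^{2} = 16$)
$P{\left(o,y \right)} = -115 - 2 y$ ($P{\left(o,y \right)} = 3 - \left(\left(y + 118\right) + y\right) = 3 - \left(\left(118 + y\right) + y\right) = 3 - \left(118 + 2 y\right) = -115 - 2 y$)
$- \frac{3435766}{P{\left(2174,v{\left(9 \right)} \right)}} = - \frac{3435766}{-115 - 32} = - \frac{3435766}{-147} = \left(-3435766\right) \left(- \frac{1}{147}\right) = \frac{3435766}{147}$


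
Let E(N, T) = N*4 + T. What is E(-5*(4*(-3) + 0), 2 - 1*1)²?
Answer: 58081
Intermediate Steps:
E(N, T) = T + 4*N (E(N, T) = 4*N + T = T + 4*N)
E(-5*(4*(-3) + 0), 2 - 1*1)² = ((2 - 1*1) + 4*(-5*(4*(-3) + 0)))² = ((2 - 1) + 4*(-5*(-12 + 0)))² = (1 + 4*(-5*(-12)))² = (1 + 4*60)² = (1 + 240)² = 241² = 58081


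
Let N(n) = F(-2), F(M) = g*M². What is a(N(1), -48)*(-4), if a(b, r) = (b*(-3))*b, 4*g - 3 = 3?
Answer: 432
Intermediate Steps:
g = 3/2 (g = ¾ + (¼)*3 = ¾ + ¾ = 3/2 ≈ 1.5000)
F(M) = 3*M²/2
N(n) = 6 (N(n) = (3/2)*(-2)² = (3/2)*4 = 6)
a(b, r) = -3*b² (a(b, r) = (-3*b)*b = -3*b²)
a(N(1), -48)*(-4) = -3*6²*(-4) = -3*36*(-4) = -108*(-4) = 432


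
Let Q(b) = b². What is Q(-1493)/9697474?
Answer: 2229049/9697474 ≈ 0.22986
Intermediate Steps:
Q(-1493)/9697474 = (-1493)²/9697474 = 2229049*(1/9697474) = 2229049/9697474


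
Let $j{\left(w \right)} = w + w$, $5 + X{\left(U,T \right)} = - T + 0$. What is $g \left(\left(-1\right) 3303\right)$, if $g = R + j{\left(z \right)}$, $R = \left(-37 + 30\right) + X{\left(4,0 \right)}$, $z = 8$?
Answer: $-13212$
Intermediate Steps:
$X{\left(U,T \right)} = -5 - T$ ($X{\left(U,T \right)} = -5 + \left(- T + 0\right) = -5 - T$)
$j{\left(w \right)} = 2 w$
$R = -12$ ($R = \left(-37 + 30\right) - 5 = -7 + \left(-5 + 0\right) = -7 - 5 = -12$)
$g = 4$ ($g = -12 + 2 \cdot 8 = -12 + 16 = 4$)
$g \left(\left(-1\right) 3303\right) = 4 \left(\left(-1\right) 3303\right) = 4 \left(-3303\right) = -13212$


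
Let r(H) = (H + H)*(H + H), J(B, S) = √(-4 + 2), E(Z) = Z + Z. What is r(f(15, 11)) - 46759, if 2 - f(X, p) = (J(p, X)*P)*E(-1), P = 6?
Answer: -47895 + 192*I*√2 ≈ -47895.0 + 271.53*I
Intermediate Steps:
E(Z) = 2*Z
J(B, S) = I*√2 (J(B, S) = √(-2) = I*√2)
f(X, p) = 2 + 12*I*√2 (f(X, p) = 2 - (I*√2)*6*2*(-1) = 2 - 6*I*√2*(-2) = 2 - (-12)*I*√2 = 2 + 12*I*√2)
r(H) = 4*H² (r(H) = (2*H)*(2*H) = 4*H²)
r(f(15, 11)) - 46759 = 4*(2 + 12*I*√2)² - 46759 = -46759 + 4*(2 + 12*I*√2)²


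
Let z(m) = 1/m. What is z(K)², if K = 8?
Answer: 1/64 ≈ 0.015625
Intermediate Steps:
z(K)² = (1/8)² = (⅛)² = 1/64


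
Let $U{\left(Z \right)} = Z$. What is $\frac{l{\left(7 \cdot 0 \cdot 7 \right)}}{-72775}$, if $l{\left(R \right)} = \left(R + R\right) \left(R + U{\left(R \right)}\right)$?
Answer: $0$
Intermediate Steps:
$l{\left(R \right)} = 4 R^{2}$ ($l{\left(R \right)} = \left(R + R\right) \left(R + R\right) = 2 R 2 R = 4 R^{2}$)
$\frac{l{\left(7 \cdot 0 \cdot 7 \right)}}{-72775} = \frac{4 \left(7 \cdot 0 \cdot 7\right)^{2}}{-72775} = 4 \left(0 \cdot 7\right)^{2} \left(- \frac{1}{72775}\right) = 4 \cdot 0^{2} \left(- \frac{1}{72775}\right) = 4 \cdot 0 \left(- \frac{1}{72775}\right) = 0 \left(- \frac{1}{72775}\right) = 0$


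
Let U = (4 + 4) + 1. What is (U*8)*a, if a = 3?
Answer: 216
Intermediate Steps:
U = 9 (U = 8 + 1 = 9)
(U*8)*a = (9*8)*3 = 72*3 = 216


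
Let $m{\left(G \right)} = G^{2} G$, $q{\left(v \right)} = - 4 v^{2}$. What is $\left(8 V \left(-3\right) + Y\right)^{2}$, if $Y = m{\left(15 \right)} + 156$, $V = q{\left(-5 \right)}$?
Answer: $35176761$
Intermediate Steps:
$V = -100$ ($V = - 4 \left(-5\right)^{2} = \left(-4\right) 25 = -100$)
$m{\left(G \right)} = G^{3}$
$Y = 3531$ ($Y = 15^{3} + 156 = 3375 + 156 = 3531$)
$\left(8 V \left(-3\right) + Y\right)^{2} = \left(8 \left(-100\right) \left(-3\right) + 3531\right)^{2} = \left(\left(-800\right) \left(-3\right) + 3531\right)^{2} = \left(2400 + 3531\right)^{2} = 5931^{2} = 35176761$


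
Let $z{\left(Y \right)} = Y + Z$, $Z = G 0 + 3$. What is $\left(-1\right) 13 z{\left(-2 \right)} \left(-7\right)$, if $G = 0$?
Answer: $91$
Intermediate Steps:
$Z = 3$ ($Z = 0 \cdot 0 + 3 = 0 + 3 = 3$)
$z{\left(Y \right)} = 3 + Y$ ($z{\left(Y \right)} = Y + 3 = 3 + Y$)
$\left(-1\right) 13 z{\left(-2 \right)} \left(-7\right) = \left(-1\right) 13 \left(3 - 2\right) \left(-7\right) = \left(-13\right) 1 \left(-7\right) = \left(-13\right) \left(-7\right) = 91$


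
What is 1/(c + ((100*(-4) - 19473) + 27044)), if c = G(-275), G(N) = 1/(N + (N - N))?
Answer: 275/1972024 ≈ 0.00013945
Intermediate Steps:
G(N) = 1/N (G(N) = 1/(N + 0) = 1/N)
c = -1/275 (c = 1/(-275) = -1/275 ≈ -0.0036364)
1/(c + ((100*(-4) - 19473) + 27044)) = 1/(-1/275 + ((100*(-4) - 19473) + 27044)) = 1/(-1/275 + ((-400 - 19473) + 27044)) = 1/(-1/275 + (-19873 + 27044)) = 1/(-1/275 + 7171) = 1/(1972024/275) = 275/1972024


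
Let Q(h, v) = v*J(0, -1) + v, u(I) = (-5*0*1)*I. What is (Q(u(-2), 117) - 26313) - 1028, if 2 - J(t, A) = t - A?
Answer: -27107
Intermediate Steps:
J(t, A) = 2 + A - t (J(t, A) = 2 - (t - A) = 2 + (A - t) = 2 + A - t)
u(I) = 0 (u(I) = (0*1)*I = 0*I = 0)
Q(h, v) = 2*v (Q(h, v) = v*(2 - 1 - 1*0) + v = v*(2 - 1 + 0) + v = v*1 + v = v + v = 2*v)
(Q(u(-2), 117) - 26313) - 1028 = (2*117 - 26313) - 1028 = (234 - 26313) - 1028 = -26079 - 1028 = -27107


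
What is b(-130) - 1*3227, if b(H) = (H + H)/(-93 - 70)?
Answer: -525741/163 ≈ -3225.4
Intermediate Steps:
b(H) = -2*H/163 (b(H) = (2*H)/(-163) = (2*H)*(-1/163) = -2*H/163)
b(-130) - 1*3227 = -2/163*(-130) - 1*3227 = 260/163 - 3227 = -525741/163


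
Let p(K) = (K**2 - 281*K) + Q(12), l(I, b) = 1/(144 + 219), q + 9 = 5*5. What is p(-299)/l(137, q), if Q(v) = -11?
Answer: 62947467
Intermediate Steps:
q = 16 (q = -9 + 5*5 = -9 + 25 = 16)
l(I, b) = 1/363
p(K) = -11 + K**2 - 281*K (p(K) = (K**2 - 281*K) - 11 = -11 + K**2 - 281*K)
p(-299)/l(137, q) = (-11 + (-299)**2 - 281*(-299))/(1/363) = (-11 + 89401 + 84019)*363 = 173409*363 = 62947467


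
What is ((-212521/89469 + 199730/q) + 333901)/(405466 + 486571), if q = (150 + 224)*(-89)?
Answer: 497176991345179/1328272143968979 ≈ 0.37430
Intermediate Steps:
q = -33286 (q = 374*(-89) = -33286)
((-212521/89469 + 199730/q) + 333901)/(405466 + 486571) = ((-212521/89469 + 199730/(-33286)) + 333901)/(405466 + 486571) = ((-212521*1/89469 + 199730*(-1/33286)) + 333901)/892037 = ((-212521/89469 - 99865/16643) + 333901)*(1/892037) = (-12471808688/1489032567 + 333901)*(1/892037) = (497176991345179/1489032567)*(1/892037) = 497176991345179/1328272143968979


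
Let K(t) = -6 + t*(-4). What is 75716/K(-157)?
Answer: 37858/311 ≈ 121.73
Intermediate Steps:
K(t) = -6 - 4*t
75716/K(-157) = 75716/(-6 - 4*(-157)) = 75716/(-6 + 628) = 75716/622 = 75716*(1/622) = 37858/311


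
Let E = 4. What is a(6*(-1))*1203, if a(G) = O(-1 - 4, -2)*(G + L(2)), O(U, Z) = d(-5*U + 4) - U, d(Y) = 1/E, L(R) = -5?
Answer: -277893/4 ≈ -69473.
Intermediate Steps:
d(Y) = ¼ (d(Y) = 1/4 = ¼)
O(U, Z) = ¼ - U
a(G) = -105/4 + 21*G/4 (a(G) = (¼ - (-1 - 4))*(G - 5) = (¼ - 1*(-5))*(-5 + G) = (¼ + 5)*(-5 + G) = 21*(-5 + G)/4 = -105/4 + 21*G/4)
a(6*(-1))*1203 = (-105/4 + 21*(6*(-1))/4)*1203 = (-105/4 + (21/4)*(-6))*1203 = (-105/4 - 63/2)*1203 = -231/4*1203 = -277893/4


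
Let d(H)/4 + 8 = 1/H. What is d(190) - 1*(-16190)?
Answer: 1535012/95 ≈ 16158.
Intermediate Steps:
d(H) = -32 + 4/H
d(190) - 1*(-16190) = (-32 + 4/190) - 1*(-16190) = (-32 + 4*(1/190)) + 16190 = (-32 + 2/95) + 16190 = -3038/95 + 16190 = 1535012/95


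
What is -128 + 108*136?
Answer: 14560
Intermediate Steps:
-128 + 108*136 = -128 + 14688 = 14560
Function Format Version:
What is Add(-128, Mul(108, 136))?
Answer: 14560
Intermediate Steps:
Add(-128, Mul(108, 136)) = Add(-128, 14688) = 14560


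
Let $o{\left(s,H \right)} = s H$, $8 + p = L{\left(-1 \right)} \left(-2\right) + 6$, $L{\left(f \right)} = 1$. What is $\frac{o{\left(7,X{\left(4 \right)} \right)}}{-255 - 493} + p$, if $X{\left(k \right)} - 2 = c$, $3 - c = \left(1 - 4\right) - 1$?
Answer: $- \frac{3055}{748} \approx -4.0842$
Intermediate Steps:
$p = -4$ ($p = -8 + \left(1 \left(-2\right) + 6\right) = -8 + \left(-2 + 6\right) = -8 + 4 = -4$)
$c = 7$ ($c = 3 - \left(\left(1 - 4\right) - 1\right) = 3 - \left(-3 - 1\right) = 3 - -4 = 3 + 4 = 7$)
$X{\left(k \right)} = 9$ ($X{\left(k \right)} = 2 + 7 = 9$)
$o{\left(s,H \right)} = H s$
$\frac{o{\left(7,X{\left(4 \right)} \right)}}{-255 - 493} + p = \frac{9 \cdot 7}{-255 - 493} - 4 = \frac{1}{-748} \cdot 63 - 4 = \left(- \frac{1}{748}\right) 63 - 4 = - \frac{63}{748} - 4 = - \frac{3055}{748}$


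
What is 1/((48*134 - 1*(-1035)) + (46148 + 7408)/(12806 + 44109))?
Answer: 56915/425037861 ≈ 0.00013391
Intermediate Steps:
1/((48*134 - 1*(-1035)) + (46148 + 7408)/(12806 + 44109)) = 1/((6432 + 1035) + 53556/56915) = 1/(7467 + 53556*(1/56915)) = 1/(7467 + 53556/56915) = 1/(425037861/56915) = 56915/425037861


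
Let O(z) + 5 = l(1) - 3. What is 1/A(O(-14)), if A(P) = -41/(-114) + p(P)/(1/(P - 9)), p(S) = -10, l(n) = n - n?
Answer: 114/19421 ≈ 0.0058699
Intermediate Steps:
l(n) = 0
O(z) = -8 (O(z) = -5 + (0 - 3) = -5 - 3 = -8)
A(P) = 10301/114 - 10*P (A(P) = -41/(-114) - (-90 + 10*P) = -41*(-1/114) - (-90 + 10*P) = 41/114 - 10*(-9 + P) = 41/114 + (90 - 10*P) = 10301/114 - 10*P)
1/A(O(-14)) = 1/(10301/114 - 10*(-8)) = 1/(10301/114 + 80) = 1/(19421/114) = 114/19421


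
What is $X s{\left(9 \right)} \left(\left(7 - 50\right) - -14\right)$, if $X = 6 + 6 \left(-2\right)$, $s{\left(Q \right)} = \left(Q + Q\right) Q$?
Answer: $28188$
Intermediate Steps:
$s{\left(Q \right)} = 2 Q^{2}$ ($s{\left(Q \right)} = 2 Q Q = 2 Q^{2}$)
$X = -6$ ($X = 6 - 12 = -6$)
$X s{\left(9 \right)} \left(\left(7 - 50\right) - -14\right) = - 6 \cdot 2 \cdot 9^{2} \left(\left(7 - 50\right) - -14\right) = - 6 \cdot 2 \cdot 81 \left(\left(7 - 50\right) + 14\right) = \left(-6\right) 162 \left(-43 + 14\right) = \left(-972\right) \left(-29\right) = 28188$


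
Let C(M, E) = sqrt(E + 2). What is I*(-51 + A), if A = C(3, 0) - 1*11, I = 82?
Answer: -5084 + 82*sqrt(2) ≈ -4968.0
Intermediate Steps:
C(M, E) = sqrt(2 + E)
A = -11 + sqrt(2) (A = sqrt(2 + 0) - 1*11 = sqrt(2) - 11 = -11 + sqrt(2) ≈ -9.5858)
I*(-51 + A) = 82*(-51 + (-11 + sqrt(2))) = 82*(-62 + sqrt(2)) = -5084 + 82*sqrt(2)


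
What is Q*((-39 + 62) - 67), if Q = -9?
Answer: 396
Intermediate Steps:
Q*((-39 + 62) - 67) = -9*((-39 + 62) - 67) = -9*(23 - 67) = -9*(-44) = 396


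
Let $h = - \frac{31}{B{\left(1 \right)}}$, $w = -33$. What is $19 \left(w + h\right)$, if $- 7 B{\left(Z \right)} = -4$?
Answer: $- \frac{6631}{4} \approx -1657.8$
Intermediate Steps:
$B{\left(Z \right)} = \frac{4}{7}$ ($B{\left(Z \right)} = \left(- \frac{1}{7}\right) \left(-4\right) = \frac{4}{7}$)
$h = - \frac{217}{4}$ ($h = - \frac{31}{\frac{4}{7}} = \left(-31\right) \frac{7}{4} = - \frac{217}{4} \approx -54.25$)
$19 \left(w + h\right) = 19 \left(-33 - \frac{217}{4}\right) = 19 \left(- \frac{349}{4}\right) = - \frac{6631}{4}$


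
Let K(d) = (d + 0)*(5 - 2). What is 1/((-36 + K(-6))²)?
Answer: 1/2916 ≈ 0.00034294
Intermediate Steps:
K(d) = 3*d (K(d) = d*3 = 3*d)
1/((-36 + K(-6))²) = 1/((-36 + 3*(-6))²) = 1/((-36 - 18)²) = 1/((-54)²) = 1/2916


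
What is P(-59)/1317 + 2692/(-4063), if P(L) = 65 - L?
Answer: -3041552/5350971 ≈ -0.56841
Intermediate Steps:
P(-59)/1317 + 2692/(-4063) = (65 - 1*(-59))/1317 + 2692/(-4063) = (65 + 59)*(1/1317) + 2692*(-1/4063) = 124*(1/1317) - 2692/4063 = 124/1317 - 2692/4063 = -3041552/5350971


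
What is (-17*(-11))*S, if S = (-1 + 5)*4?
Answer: 2992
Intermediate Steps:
S = 16 (S = 4*4 = 16)
(-17*(-11))*S = -17*(-11)*16 = 187*16 = 2992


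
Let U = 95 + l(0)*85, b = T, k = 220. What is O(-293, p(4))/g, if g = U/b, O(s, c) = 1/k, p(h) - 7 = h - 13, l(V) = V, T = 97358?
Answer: 48679/10450 ≈ 4.6583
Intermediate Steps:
b = 97358
p(h) = -6 + h (p(h) = 7 + (h - 13) = 7 + (-13 + h) = -6 + h)
U = 95 (U = 95 + 0*85 = 95 + 0 = 95)
O(s, c) = 1/220
g = 95/97358 ≈ 0.00097578
O(-293, p(4))/g = 1/(220*(95/97358)) = (1/220)*(97358/95) = 48679/10450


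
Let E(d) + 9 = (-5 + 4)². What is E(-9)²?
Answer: 64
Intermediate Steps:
E(d) = -8 (E(d) = -9 + (-5 + 4)² = -9 + (-1)² = -9 + 1 = -8)
E(-9)² = (-8)² = 64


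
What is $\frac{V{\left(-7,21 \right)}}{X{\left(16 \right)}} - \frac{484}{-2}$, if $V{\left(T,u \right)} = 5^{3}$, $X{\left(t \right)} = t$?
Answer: $\frac{3997}{16} \approx 249.81$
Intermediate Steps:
$V{\left(T,u \right)} = 125$
$\frac{V{\left(-7,21 \right)}}{X{\left(16 \right)}} - \frac{484}{-2} = \frac{125}{16} - \frac{484}{-2} = 125 \cdot \frac{1}{16} - -242 = \frac{125}{16} + 242 = \frac{3997}{16}$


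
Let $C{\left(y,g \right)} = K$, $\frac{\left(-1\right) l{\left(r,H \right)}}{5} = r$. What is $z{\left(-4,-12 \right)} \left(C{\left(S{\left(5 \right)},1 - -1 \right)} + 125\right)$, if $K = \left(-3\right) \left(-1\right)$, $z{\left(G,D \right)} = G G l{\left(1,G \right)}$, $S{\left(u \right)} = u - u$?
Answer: $-10240$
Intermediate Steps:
$S{\left(u \right)} = 0$
$l{\left(r,H \right)} = - 5 r$
$z{\left(G,D \right)} = - 5 G^{2}$ ($z{\left(G,D \right)} = G G \left(\left(-5\right) 1\right) = G^{2} \left(-5\right) = - 5 G^{2}$)
$K = 3$
$C{\left(y,g \right)} = 3$
$z{\left(-4,-12 \right)} \left(C{\left(S{\left(5 \right)},1 - -1 \right)} + 125\right) = - 5 \left(-4\right)^{2} \left(3 + 125\right) = \left(-5\right) 16 \cdot 128 = \left(-80\right) 128 = -10240$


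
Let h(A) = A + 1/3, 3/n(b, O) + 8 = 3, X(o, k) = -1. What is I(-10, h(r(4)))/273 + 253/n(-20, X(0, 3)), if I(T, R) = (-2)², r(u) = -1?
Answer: -115111/273 ≈ -421.65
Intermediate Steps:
n(b, O) = -⅗ (n(b, O) = 3/(-8 + 3) = 3/(-5) = 3*(-⅕) = -⅗)
h(A) = ⅓ + A (h(A) = A + ⅓ = ⅓ + A)
I(T, R) = 4
I(-10, h(r(4)))/273 + 253/n(-20, X(0, 3)) = 4/273 + 253/(-⅗) = 4*(1/273) + 253*(-5/3) = 4/273 - 1265/3 = -115111/273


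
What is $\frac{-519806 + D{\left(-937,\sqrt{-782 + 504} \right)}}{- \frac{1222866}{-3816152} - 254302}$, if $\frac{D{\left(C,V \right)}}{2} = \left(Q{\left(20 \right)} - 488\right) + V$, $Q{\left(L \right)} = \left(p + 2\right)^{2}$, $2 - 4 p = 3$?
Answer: $\frac{1987359896933}{970453863038} - \frac{3816152 i \sqrt{278}}{485226931519} \approx 2.0479 - 0.00013113 i$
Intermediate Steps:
$p = - \frac{1}{4}$ ($p = \frac{1}{2} - \frac{3}{4} = - \frac{1}{4} \approx -0.25$)
$Q{\left(L \right)} = \frac{49}{16}$ ($Q{\left(L \right)} = \left(- \frac{1}{4} + 2\right)^{2} = \left(\frac{7}{4}\right)^{2} = \frac{49}{16}$)
$D{\left(C,V \right)} = - \frac{7759}{8} + 2 V$ ($D{\left(C,V \right)} = 2 \left(\left(\frac{49}{16} - 488\right) + V\right) = 2 \left(- \frac{7759}{16} + V\right) = - \frac{7759}{8} + 2 V$)
$\frac{-519806 + D{\left(-937,\sqrt{-782 + 504} \right)}}{- \frac{1222866}{-3816152} - 254302} = \frac{-519806 - \left(\frac{7759}{8} - 2 \sqrt{-782 + 504}\right)}{- \frac{1222866}{-3816152} - 254302} = \frac{-519806 - \left(\frac{7759}{8} - 2 \sqrt{-278}\right)}{\left(-1222866\right) \left(- \frac{1}{3816152}\right) - 254302} = \frac{-519806 - \left(\frac{7759}{8} - 2 i \sqrt{278}\right)}{\frac{611433}{1908076} - 254302} = \frac{-519806 - \left(\frac{7759}{8} - 2 i \sqrt{278}\right)}{- \frac{485226931519}{1908076}} = \left(- \frac{4166207}{8} + 2 i \sqrt{278}\right) \left(- \frac{1908076}{485226931519}\right) = \frac{1987359896933}{970453863038} - \frac{3816152 i \sqrt{278}}{485226931519}$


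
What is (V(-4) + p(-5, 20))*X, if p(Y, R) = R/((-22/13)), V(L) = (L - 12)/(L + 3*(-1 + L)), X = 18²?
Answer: -743256/209 ≈ -3556.3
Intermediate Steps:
X = 324
V(L) = (-12 + L)/(-3 + 4*L) (V(L) = (-12 + L)/(L + (-3 + 3*L)) = (-12 + L)/(-3 + 4*L))
p(Y, R) = -13*R/22 (p(Y, R) = R/((-22*1/13)) = R/(-22/13) = R*(-13/22) = -13*R/22)
(V(-4) + p(-5, 20))*X = ((-12 - 4)/(-3 + 4*(-4)) - 13/22*20)*324 = (-16/(-3 - 16) - 130/11)*324 = (-16/(-19) - 130/11)*324 = (-1/19*(-16) - 130/11)*324 = (16/19 - 130/11)*324 = -2294/209*324 = -743256/209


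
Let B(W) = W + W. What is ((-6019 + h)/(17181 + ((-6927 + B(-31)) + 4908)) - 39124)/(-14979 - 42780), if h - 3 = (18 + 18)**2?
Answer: 29538856/43608045 ≈ 0.67737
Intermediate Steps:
B(W) = 2*W
h = 1299 (h = 3 + (18 + 18)**2 = 3 + 36**2 = 3 + 1296 = 1299)
((-6019 + h)/(17181 + ((-6927 + B(-31)) + 4908)) - 39124)/(-14979 - 42780) = ((-6019 + 1299)/(17181 + ((-6927 + 2*(-31)) + 4908)) - 39124)/(-14979 - 42780) = (-4720/(17181 + ((-6927 - 62) + 4908)) - 39124)/(-57759) = (-4720/(17181 + (-6989 + 4908)) - 39124)*(-1/57759) = (-4720/(17181 - 2081) - 39124)*(-1/57759) = (-4720/15100 - 39124)*(-1/57759) = (-4720*1/15100 - 39124)*(-1/57759) = (-236/755 - 39124)*(-1/57759) = -29538856/755*(-1/57759) = 29538856/43608045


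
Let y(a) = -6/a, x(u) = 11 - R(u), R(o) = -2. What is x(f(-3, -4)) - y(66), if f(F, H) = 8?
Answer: 144/11 ≈ 13.091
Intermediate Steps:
x(u) = 13 (x(u) = 11 - 1*(-2) = 11 + 2 = 13)
x(f(-3, -4)) - y(66) = 13 - (-6)/66 = 13 - 1*(-1/11) = 13 + 1/11 = 144/11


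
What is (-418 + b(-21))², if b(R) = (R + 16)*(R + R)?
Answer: 43264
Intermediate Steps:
b(R) = 2*R*(16 + R) (b(R) = (16 + R)*(2*R) = 2*R*(16 + R))
(-418 + b(-21))² = (-418 + 2*(-21)*(16 - 21))² = (-418 + 2*(-21)*(-5))² = (-418 + 210)² = (-208)² = 43264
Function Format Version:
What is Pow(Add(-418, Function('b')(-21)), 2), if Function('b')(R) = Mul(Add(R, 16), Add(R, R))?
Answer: 43264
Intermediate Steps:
Function('b')(R) = Mul(2, R, Add(16, R)) (Function('b')(R) = Mul(Add(16, R), Mul(2, R)) = Mul(2, R, Add(16, R)))
Pow(Add(-418, Function('b')(-21)), 2) = Pow(Add(-418, Mul(2, -21, Add(16, -21))), 2) = Pow(Add(-418, Mul(2, -21, -5)), 2) = Pow(Add(-418, 210), 2) = Pow(-208, 2) = 43264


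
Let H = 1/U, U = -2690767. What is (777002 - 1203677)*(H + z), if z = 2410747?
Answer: -2767737671445087900/2690767 ≈ -1.0286e+12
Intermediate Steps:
H = -1/2690767 (H = 1/(-2690767) = -1/2690767 ≈ -3.7164e-7)
(777002 - 1203677)*(H + z) = (777002 - 1203677)*(-1/2690767 + 2410747) = -426675*6486758472948/2690767 = -2767737671445087900/2690767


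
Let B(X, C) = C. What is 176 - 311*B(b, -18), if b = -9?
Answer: 5774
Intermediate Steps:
176 - 311*B(b, -18) = 176 - 311*(-18) = 176 + 5598 = 5774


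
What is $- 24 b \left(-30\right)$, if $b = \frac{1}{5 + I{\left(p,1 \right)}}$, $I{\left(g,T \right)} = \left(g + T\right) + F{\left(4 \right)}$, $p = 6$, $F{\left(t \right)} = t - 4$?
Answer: $60$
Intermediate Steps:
$F{\left(t \right)} = -4 + t$
$I{\left(g,T \right)} = T + g$ ($I{\left(g,T \right)} = \left(g + T\right) + \left(-4 + 4\right) = \left(T + g\right) + 0 = T + g$)
$b = \frac{1}{12}$ ($b = \frac{1}{5 + \left(1 + 6\right)} = \frac{1}{5 + 7} = \frac{1}{12} \approx 0.083333$)
$- 24 b \left(-30\right) = \left(-24\right) \frac{1}{12} \left(-30\right) = \left(-2\right) \left(-30\right) = 60$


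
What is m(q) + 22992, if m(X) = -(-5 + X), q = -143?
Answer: 23140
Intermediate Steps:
m(X) = 5 - X
m(q) + 22992 = (5 - 1*(-143)) + 22992 = (5 + 143) + 22992 = 148 + 22992 = 23140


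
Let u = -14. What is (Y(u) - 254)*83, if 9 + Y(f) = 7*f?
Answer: -29963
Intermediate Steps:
Y(f) = -9 + 7*f
(Y(u) - 254)*83 = ((-9 + 7*(-14)) - 254)*83 = ((-9 - 98) - 254)*83 = (-107 - 254)*83 = -361*83 = -29963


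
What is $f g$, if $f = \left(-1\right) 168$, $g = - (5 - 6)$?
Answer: $-168$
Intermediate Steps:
$g = 1$ ($g = \left(-1\right) \left(-1\right) = 1$)
$f = -168$
$f g = \left(-168\right) 1 = -168$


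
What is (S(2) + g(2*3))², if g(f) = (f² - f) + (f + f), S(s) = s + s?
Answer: 2116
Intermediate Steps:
S(s) = 2*s
g(f) = f + f² (g(f) = (f² - f) + 2*f = f + f²)
(S(2) + g(2*3))² = (2*2 + (2*3)*(1 + 2*3))² = (4 + 6*(1 + 6))² = (4 + 6*7)² = (4 + 42)² = 46² = 2116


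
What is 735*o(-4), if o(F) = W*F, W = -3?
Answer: 8820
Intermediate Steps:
o(F) = -3*F
735*o(-4) = 735*(-3*(-4)) = 735*12 = 8820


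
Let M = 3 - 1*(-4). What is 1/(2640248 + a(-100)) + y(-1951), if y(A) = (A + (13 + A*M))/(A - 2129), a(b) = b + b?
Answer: 7147839/1870034 ≈ 3.8223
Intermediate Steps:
a(b) = 2*b
M = 7 (M = 3 + 4 = 7)
y(A) = (13 + 8*A)/(-2129 + A) (y(A) = (A + (13 + A*7))/(A - 2129) = (A + (13 + 7*A))/(-2129 + A) = (13 + 8*A)/(-2129 + A))
1/(2640248 + a(-100)) + y(-1951) = 1/(2640248 + 2*(-100)) + (13 + 8*(-1951))/(-2129 - 1951) = 1/(2640248 - 200) + (13 - 15608)/(-4080) = 1/2640048 - 1/4080*(-15595) = 1/2640048 + 3119/816 = 7147839/1870034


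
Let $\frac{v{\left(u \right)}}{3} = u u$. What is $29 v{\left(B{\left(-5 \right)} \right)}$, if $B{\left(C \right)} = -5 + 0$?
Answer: $2175$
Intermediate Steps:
$B{\left(C \right)} = -5$
$v{\left(u \right)} = 3 u^{2}$ ($v{\left(u \right)} = 3 u u = 3 u^{2}$)
$29 v{\left(B{\left(-5 \right)} \right)} = 29 \cdot 3 \left(-5\right)^{2} = 29 \cdot 3 \cdot 25 = 29 \cdot 75 = 2175$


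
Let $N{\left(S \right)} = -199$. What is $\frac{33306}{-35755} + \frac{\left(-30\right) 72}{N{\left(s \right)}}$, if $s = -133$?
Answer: $\frac{70602906}{7115245} \approx 9.9228$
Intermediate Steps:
$\frac{33306}{-35755} + \frac{\left(-30\right) 72}{N{\left(s \right)}} = \frac{33306}{-35755} + \frac{\left(-30\right) 72}{-199} = 33306 \left(- \frac{1}{35755}\right) - - \frac{2160}{199} = - \frac{33306}{35755} + \frac{2160}{199} = \frac{70602906}{7115245}$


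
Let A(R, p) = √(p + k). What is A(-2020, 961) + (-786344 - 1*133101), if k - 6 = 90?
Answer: -919445 + √1057 ≈ -9.1941e+5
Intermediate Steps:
k = 96 (k = 6 + 90 = 96)
A(R, p) = √(96 + p) (A(R, p) = √(p + 96) = √(96 + p))
A(-2020, 961) + (-786344 - 1*133101) = √(96 + 961) + (-786344 - 1*133101) = √1057 + (-786344 - 133101) = √1057 - 919445 = -919445 + √1057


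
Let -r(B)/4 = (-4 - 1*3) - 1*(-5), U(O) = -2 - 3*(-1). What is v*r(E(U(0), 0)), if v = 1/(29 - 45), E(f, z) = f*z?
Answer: -½ ≈ -0.50000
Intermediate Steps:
U(O) = 1 (U(O) = -2 + 3 = 1)
r(B) = 8 (r(B) = -4*((-4 - 1*3) - 1*(-5)) = -4*((-4 - 3) + 5) = -4*(-7 + 5) = -4*(-2) = 8)
v = -1/16 (v = 1/(-16) = -1/16 ≈ -0.062500)
v*r(E(U(0), 0)) = -1/16*8 = -½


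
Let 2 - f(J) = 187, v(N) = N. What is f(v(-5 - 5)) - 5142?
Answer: -5327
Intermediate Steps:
f(J) = -185 (f(J) = 2 - 1*187 = 2 - 187 = -185)
f(v(-5 - 5)) - 5142 = -185 - 5142 = -5327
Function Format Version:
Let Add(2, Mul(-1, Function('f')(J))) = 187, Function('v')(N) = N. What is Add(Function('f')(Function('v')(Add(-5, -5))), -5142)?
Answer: -5327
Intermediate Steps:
Function('f')(J) = -185 (Function('f')(J) = Add(2, Mul(-1, 187)) = Add(2, -187) = -185)
Add(Function('f')(Function('v')(Add(-5, -5))), -5142) = Add(-185, -5142) = -5327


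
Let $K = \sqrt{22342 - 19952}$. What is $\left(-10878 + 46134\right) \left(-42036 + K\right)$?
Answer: $-1482021216 + 35256 \sqrt{2390} \approx -1.4803 \cdot 10^{9}$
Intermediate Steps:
$K = \sqrt{2390} \approx 48.888$
$\left(-10878 + 46134\right) \left(-42036 + K\right) = \left(-10878 + 46134\right) \left(-42036 + \sqrt{2390}\right) = 35256 \left(-42036 + \sqrt{2390}\right) = -1482021216 + 35256 \sqrt{2390}$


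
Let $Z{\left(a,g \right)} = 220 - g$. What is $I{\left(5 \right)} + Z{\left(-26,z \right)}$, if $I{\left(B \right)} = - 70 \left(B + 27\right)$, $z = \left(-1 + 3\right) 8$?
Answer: $-2036$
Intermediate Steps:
$z = 16$ ($z = 2 \cdot 8 = 16$)
$I{\left(B \right)} = -1890 - 70 B$ ($I{\left(B \right)} = - 70 \left(27 + B\right) = -1890 - 70 B$)
$I{\left(5 \right)} + Z{\left(-26,z \right)} = \left(-1890 - 350\right) + \left(220 - 16\right) = -2240 + 204 = -2036$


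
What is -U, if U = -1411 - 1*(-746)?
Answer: 665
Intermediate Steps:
U = -665 (U = -1411 + 746 = -665)
-U = -1*(-665) = 665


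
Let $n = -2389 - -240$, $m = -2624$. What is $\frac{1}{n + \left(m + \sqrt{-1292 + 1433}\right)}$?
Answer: $- \frac{1591}{7593796} - \frac{\sqrt{141}}{22781388} \approx -0.00021003$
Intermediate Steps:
$n = -2149$ ($n = -2389 + 240 = -2149$)
$\frac{1}{n + \left(m + \sqrt{-1292 + 1433}\right)} = \frac{1}{-2149 - \left(2624 - \sqrt{-1292 + 1433}\right)} = \frac{1}{-2149 - \left(2624 - \sqrt{141}\right)} = \frac{1}{-4773 + \sqrt{141}}$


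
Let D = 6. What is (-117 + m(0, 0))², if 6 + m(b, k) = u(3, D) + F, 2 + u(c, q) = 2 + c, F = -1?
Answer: 14641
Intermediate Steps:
u(c, q) = c (u(c, q) = -2 + (2 + c) = c)
m(b, k) = -4 (m(b, k) = -6 + (3 - 1) = -6 + 2 = -4)
(-117 + m(0, 0))² = (-117 - 4)² = (-121)² = 14641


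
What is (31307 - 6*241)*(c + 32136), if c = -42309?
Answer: -303775953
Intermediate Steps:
(31307 - 6*241)*(c + 32136) = (31307 - 6*241)*(-42309 + 32136) = (31307 - 1446)*(-10173) = 29861*(-10173) = -303775953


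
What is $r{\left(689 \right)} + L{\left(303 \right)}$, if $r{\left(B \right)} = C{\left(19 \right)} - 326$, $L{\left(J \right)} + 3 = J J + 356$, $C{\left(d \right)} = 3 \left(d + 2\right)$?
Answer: $91899$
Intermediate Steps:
$C{\left(d \right)} = 6 + 3 d$ ($C{\left(d \right)} = 3 \left(2 + d\right) = 6 + 3 d$)
$L{\left(J \right)} = 353 + J^{2}$ ($L{\left(J \right)} = -3 + \left(J J + 356\right) = -3 + \left(J^{2} + 356\right) = -3 + \left(356 + J^{2}\right) = 353 + J^{2}$)
$r{\left(B \right)} = -263$ ($r{\left(B \right)} = \left(6 + 3 \cdot 19\right) - 326 = \left(6 + 57\right) - 326 = 63 - 326 = -263$)
$r{\left(689 \right)} + L{\left(303 \right)} = -263 + \left(353 + 303^{2}\right) = -263 + \left(353 + 91809\right) = -263 + 92162 = 91899$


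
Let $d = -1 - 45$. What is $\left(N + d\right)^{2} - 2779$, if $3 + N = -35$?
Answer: $4277$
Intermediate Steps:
$N = -38$ ($N = -3 - 35 = -38$)
$d = -46$
$\left(N + d\right)^{2} - 2779 = \left(-38 - 46\right)^{2} - 2779 = \left(-84\right)^{2} - 2779 = 7056 - 2779 = 4277$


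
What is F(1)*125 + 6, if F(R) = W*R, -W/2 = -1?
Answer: 256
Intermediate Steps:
W = 2 (W = -2*(-1) = 2)
F(R) = 2*R
F(1)*125 + 6 = (2*1)*125 + 6 = 2*125 + 6 = 250 + 6 = 256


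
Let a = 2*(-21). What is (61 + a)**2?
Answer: 361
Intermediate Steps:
a = -42
(61 + a)**2 = (61 - 42)**2 = 19**2 = 361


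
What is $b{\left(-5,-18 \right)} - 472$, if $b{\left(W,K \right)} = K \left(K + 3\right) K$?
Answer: $-5332$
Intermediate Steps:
$b{\left(W,K \right)} = K^{2} \left(3 + K\right)$ ($b{\left(W,K \right)} = K \left(3 + K\right) K = K^{2} \left(3 + K\right)$)
$b{\left(-5,-18 \right)} - 472 = \left(-18\right)^{2} \left(3 - 18\right) - 472 = 324 \left(-15\right) - 472 = -4860 - 472 = -5332$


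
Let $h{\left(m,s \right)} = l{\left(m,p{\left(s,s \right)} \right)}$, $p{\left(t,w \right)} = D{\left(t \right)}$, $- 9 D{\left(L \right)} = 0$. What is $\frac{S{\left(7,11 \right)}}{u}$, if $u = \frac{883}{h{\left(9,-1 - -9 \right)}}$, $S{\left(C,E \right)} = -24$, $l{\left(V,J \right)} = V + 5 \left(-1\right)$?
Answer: $- \frac{96}{883} \approx -0.10872$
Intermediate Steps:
$D{\left(L \right)} = 0$ ($D{\left(L \right)} = \left(- \frac{1}{9}\right) 0 = 0$)
$p{\left(t,w \right)} = 0$
$l{\left(V,J \right)} = -5 + V$ ($l{\left(V,J \right)} = V - 5 = -5 + V$)
$h{\left(m,s \right)} = -5 + m$
$u = \frac{883}{4}$ ($u = \frac{883}{-5 + 9} = \frac{883}{4} \approx 220.75$)
$\frac{S{\left(7,11 \right)}}{u} = - \frac{24}{\frac{883}{4}} = \left(-24\right) \frac{4}{883} = - \frac{96}{883}$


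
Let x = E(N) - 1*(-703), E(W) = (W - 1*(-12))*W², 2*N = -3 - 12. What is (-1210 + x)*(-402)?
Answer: 408231/4 ≈ 1.0206e+5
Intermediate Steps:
N = -15/2 (N = (-3 - 12)/2 = (½)*(-15) = -15/2 ≈ -7.5000)
E(W) = W²*(12 + W) (E(W) = (W + 12)*W² = (12 + W)*W² = W²*(12 + W))
x = 7649/8 (x = (-15/2)²*(12 - 15/2) - 1*(-703) = (225/4)*(9/2) + 703 = 2025/8 + 703 = 7649/8 ≈ 956.13)
(-1210 + x)*(-402) = (-1210 + 7649/8)*(-402) = -2031/8*(-402) = 408231/4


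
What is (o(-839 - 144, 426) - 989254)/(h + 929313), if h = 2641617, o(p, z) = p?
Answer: -330079/1190310 ≈ -0.27731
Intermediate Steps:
(o(-839 - 144, 426) - 989254)/(h + 929313) = ((-839 - 144) - 989254)/(2641617 + 929313) = (-983 - 989254)/3570930 = -990237*1/3570930 = -330079/1190310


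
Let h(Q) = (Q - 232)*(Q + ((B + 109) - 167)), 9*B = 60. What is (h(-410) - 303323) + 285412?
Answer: 278265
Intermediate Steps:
B = 20/3 (B = (1/9)*60 = 20/3 ≈ 6.6667)
h(Q) = (-232 + Q)*(-154/3 + Q) (h(Q) = (Q - 232)*(Q + ((20/3 + 109) - 167)) = (-232 + Q)*(Q + (347/3 - 167)) = (-232 + Q)*(Q - 154/3) = (-232 + Q)*(-154/3 + Q))
(h(-410) - 303323) + 285412 = ((35728/3 + (-410)**2 - 850/3*(-410)) - 303323) + 285412 = ((35728/3 + 168100 + 348500/3) - 303323) + 285412 = (296176 - 303323) + 285412 = -7147 + 285412 = 278265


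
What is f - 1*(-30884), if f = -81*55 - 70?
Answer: 26359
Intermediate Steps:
f = -4525 (f = -4455 - 70 = -4525)
f - 1*(-30884) = -4525 - 1*(-30884) = -4525 + 30884 = 26359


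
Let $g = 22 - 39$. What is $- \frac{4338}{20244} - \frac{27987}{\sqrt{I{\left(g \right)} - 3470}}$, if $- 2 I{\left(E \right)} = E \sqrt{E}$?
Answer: $- \frac{3}{14} - \frac{27987 \sqrt{2}}{\sqrt{-6940 + 17 i \sqrt{17}}} \approx -2.6134 + 475.09 i$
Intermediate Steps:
$g = -17$
$I{\left(E \right)} = - \frac{E^{\frac{3}{2}}}{2}$ ($I{\left(E \right)} = - \frac{E \sqrt{E}}{2} = - \frac{E^{\frac{3}{2}}}{2}$)
$- \frac{4338}{20244} - \frac{27987}{\sqrt{I{\left(g \right)} - 3470}} = - \frac{4338}{20244} - \frac{27987}{\sqrt{- \frac{\left(-17\right)^{\frac{3}{2}}}{2} - 3470}} = \left(-4338\right) \frac{1}{20244} - \frac{27987}{\sqrt{- \frac{\left(-17\right) i \sqrt{17}}{2} - 3470}} = - \frac{3}{14} - \frac{27987}{\sqrt{\frac{17 i \sqrt{17}}{2} - 3470}} = - \frac{3}{14} - \frac{27987}{\sqrt{-3470 + \frac{17 i \sqrt{17}}{2}}}$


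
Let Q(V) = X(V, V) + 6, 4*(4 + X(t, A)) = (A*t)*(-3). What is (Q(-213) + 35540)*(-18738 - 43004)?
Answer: -187109131/2 ≈ -9.3555e+7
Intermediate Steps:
X(t, A) = -4 - 3*A*t/4 (X(t, A) = -4 + ((A*t)*(-3))/4 = -4 + (-3*A*t)/4 = -4 - 3*A*t/4)
Q(V) = 2 - 3*V²/4 (Q(V) = (-4 - 3*V*V/4) + 6 = (-4 - 3*V²/4) + 6 = 2 - 3*V²/4)
(Q(-213) + 35540)*(-18738 - 43004) = ((2 - ¾*(-213)²) + 35540)*(-18738 - 43004) = ((2 - ¾*45369) + 35540)*(-61742) = ((2 - 136107/4) + 35540)*(-61742) = (-136099/4 + 35540)*(-61742) = (6061/4)*(-61742) = -187109131/2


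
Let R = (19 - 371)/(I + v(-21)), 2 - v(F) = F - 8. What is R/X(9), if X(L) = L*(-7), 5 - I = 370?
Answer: -176/10521 ≈ -0.016728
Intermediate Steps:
v(F) = 10 - F (v(F) = 2 - (F - 8) = 2 - (-8 + F) = 2 + (8 - F) = 10 - F)
I = -365 (I = 5 - 1*370 = 5 - 370 = -365)
X(L) = -7*L
R = 176/167 (R = (19 - 371)/(-365 + (10 - 1*(-21))) = -352/(-365 + (10 + 21)) = -352/(-365 + 31) = -352/(-334) = -352*(-1/334) = 176/167 ≈ 1.0539)
R/X(9) = 176/(167*((-7*9))) = (176/167)/(-63) = (176/167)*(-1/63) = -176/10521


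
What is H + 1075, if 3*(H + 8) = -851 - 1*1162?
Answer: 396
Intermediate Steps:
H = -679 (H = -8 + (-851 - 1*1162)/3 = -8 + (-851 - 1162)/3 = -8 + (⅓)*(-2013) = -8 - 671 = -679)
H + 1075 = -679 + 1075 = 396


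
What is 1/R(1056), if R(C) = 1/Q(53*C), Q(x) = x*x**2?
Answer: 175315115999232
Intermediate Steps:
Q(x) = x**3
R(C) = 1/(148877*C**3) (R(C) = 1/((53*C)**3) = 1/(148877*C**3))
1/R(1056) = 1/((1/148877)/1056**3) = 1/((1/148877)*(1/1177583616)) = 1/(1/175315115999232) = 175315115999232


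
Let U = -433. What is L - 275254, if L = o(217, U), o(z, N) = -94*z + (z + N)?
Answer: -295868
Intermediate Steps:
o(z, N) = N - 93*z (o(z, N) = -94*z + (N + z) = N - 93*z)
L = -20614 (L = -433 - 93*217 = -433 - 20181 = -20614)
L - 275254 = -20614 - 275254 = -295868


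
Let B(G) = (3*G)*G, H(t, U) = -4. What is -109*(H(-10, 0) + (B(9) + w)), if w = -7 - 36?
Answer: -21364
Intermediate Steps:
w = -43
B(G) = 3*G**2
-109*(H(-10, 0) + (B(9) + w)) = -109*(-4 + (3*9**2 - 43)) = -109*(-4 + (3*81 - 43)) = -109*(-4 + (243 - 43)) = -109*(-4 + 200) = -109*196 = -21364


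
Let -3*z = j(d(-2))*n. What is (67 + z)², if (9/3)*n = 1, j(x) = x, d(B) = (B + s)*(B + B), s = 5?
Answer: 42025/9 ≈ 4669.4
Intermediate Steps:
d(B) = 2*B*(5 + B) (d(B) = (B + 5)*(B + B) = (5 + B)*(2*B) = 2*B*(5 + B))
n = ⅓ (n = (⅓)*1 = ⅓ ≈ 0.33333)
z = 4/3 (z = -2*(-2)*(5 - 2)/(3*3) = -2*(-2)*3/(3*3) = -(-4)/3 = -⅓*(-4) = 4/3 ≈ 1.3333)
(67 + z)² = (67 + 4/3)² = (205/3)² = 42025/9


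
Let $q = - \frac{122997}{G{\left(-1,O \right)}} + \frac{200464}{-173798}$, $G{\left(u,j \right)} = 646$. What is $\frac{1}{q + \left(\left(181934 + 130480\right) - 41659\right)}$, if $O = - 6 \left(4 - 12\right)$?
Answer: $\frac{837862}{226694832285} \approx 3.696 \cdot 10^{-6}$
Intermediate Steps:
$O = 48$ ($O = \left(-6\right) \left(-8\right) = 48$)
$q = - \frac{160493525}{837862}$ ($q = - \frac{122997}{646} + \frac{200464}{-173798} = \left(-122997\right) \frac{1}{646} + 200464 \left(- \frac{1}{173798}\right) = - \frac{122997}{646} - \frac{1496}{1297} = - \frac{160493525}{837862} \approx -191.55$)
$\frac{1}{q + \left(\left(181934 + 130480\right) - 41659\right)} = \frac{1}{- \frac{160493525}{837862} + \left(\left(181934 + 130480\right) - 41659\right)} = \frac{1}{- \frac{160493525}{837862} + \left(312414 - 41659\right)} = \frac{1}{- \frac{160493525}{837862} + 270755} = \frac{1}{\frac{226694832285}{837862}} = \frac{837862}{226694832285}$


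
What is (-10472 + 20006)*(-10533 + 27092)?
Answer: 157873506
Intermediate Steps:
(-10472 + 20006)*(-10533 + 27092) = 9534*16559 = 157873506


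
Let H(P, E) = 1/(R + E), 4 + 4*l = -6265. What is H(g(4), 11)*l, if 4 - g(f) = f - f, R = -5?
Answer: -6269/24 ≈ -261.21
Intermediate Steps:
g(f) = 4 (g(f) = 4 - (f - f) = 4 - 1*0 = 4 + 0 = 4)
l = -6269/4 (l = -1 + (¼)*(-6265) = -1 - 6265/4 = -6269/4 ≈ -1567.3)
H(P, E) = 1/(-5 + E)
H(g(4), 11)*l = -6269/4/(-5 + 11) = -6269/4/6 = (⅙)*(-6269/4) = -6269/24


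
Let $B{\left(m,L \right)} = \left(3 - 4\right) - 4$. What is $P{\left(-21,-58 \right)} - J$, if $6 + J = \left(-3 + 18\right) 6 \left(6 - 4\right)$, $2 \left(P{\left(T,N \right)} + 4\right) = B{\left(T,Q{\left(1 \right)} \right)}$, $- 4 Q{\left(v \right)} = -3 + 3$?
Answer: $- \frac{361}{2} \approx -180.5$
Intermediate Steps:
$Q{\left(v \right)} = 0$ ($Q{\left(v \right)} = - \frac{-3 + 3}{4} = \left(- \frac{1}{4}\right) 0 = 0$)
$B{\left(m,L \right)} = -5$ ($B{\left(m,L \right)} = -1 - 4 = -5$)
$P{\left(T,N \right)} = - \frac{13}{2}$ ($P{\left(T,N \right)} = -4 + \frac{1}{2} \left(-5\right) = -4 - \frac{5}{2} = - \frac{13}{2}$)
$J = 174$ ($J = -6 + \left(-3 + 18\right) 6 \left(6 - 4\right) = -6 + 15 \cdot 6 \cdot 2 = -6 + 15 \cdot 12 = -6 + 180 = 174$)
$P{\left(-21,-58 \right)} - J = - \frac{13}{2} - 174 = - \frac{361}{2}$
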